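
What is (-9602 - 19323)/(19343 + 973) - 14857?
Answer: -301863737/20316 ≈ -14858.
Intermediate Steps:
(-9602 - 19323)/(19343 + 973) - 14857 = -28925/20316 - 14857 = -301863737/20316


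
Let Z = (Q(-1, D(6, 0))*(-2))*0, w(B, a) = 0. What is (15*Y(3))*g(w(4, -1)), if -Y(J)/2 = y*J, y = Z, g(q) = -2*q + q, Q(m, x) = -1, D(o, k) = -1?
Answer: 0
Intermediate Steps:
g(q) = -q
Z = 0 (Z = -1*(-2)*0 = 2*0 = 0)
y = 0
Y(J) = 0 (Y(J) = -0*J = -2*0 = 0)
(15*Y(3))*g(w(4, -1)) = (15*0)*(-1*0) = 0*0 = 0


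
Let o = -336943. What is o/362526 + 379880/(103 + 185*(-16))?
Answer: -138679023031/1035736782 ≈ -133.89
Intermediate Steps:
o/362526 + 379880/(103 + 185*(-16)) = -336943/362526 + 379880/(103 + 185*(-16)) = -336943*1/362526 + 379880/(103 - 2960) = -336943/362526 + 379880/(-2857) = -336943/362526 + 379880*(-1/2857) = -336943/362526 - 379880/2857 = -138679023031/1035736782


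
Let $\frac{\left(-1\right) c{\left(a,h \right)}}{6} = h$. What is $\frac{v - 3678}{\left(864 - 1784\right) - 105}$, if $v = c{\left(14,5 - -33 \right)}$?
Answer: $\frac{3906}{1025} \approx 3.8107$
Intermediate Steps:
$c{\left(a,h \right)} = - 6 h$
$v = -228$ ($v = - 6 \left(5 - -33\right) = - 6 \left(5 + 33\right) = \left(-6\right) 38 = -228$)
$\frac{v - 3678}{\left(864 - 1784\right) - 105} = \frac{-228 - 3678}{\left(864 - 1784\right) - 105} = - \frac{3906}{-920 - 105} = - \frac{3906}{-1025} = \left(-3906\right) \left(- \frac{1}{1025}\right) = \frac{3906}{1025}$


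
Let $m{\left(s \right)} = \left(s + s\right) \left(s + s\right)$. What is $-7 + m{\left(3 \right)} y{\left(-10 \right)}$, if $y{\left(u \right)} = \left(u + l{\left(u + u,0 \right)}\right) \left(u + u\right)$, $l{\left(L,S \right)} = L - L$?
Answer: $7193$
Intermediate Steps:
$l{\left(L,S \right)} = 0$
$y{\left(u \right)} = 2 u^{2}$ ($y{\left(u \right)} = \left(u + 0\right) \left(u + u\right) = u 2 u = 2 u^{2}$)
$m{\left(s \right)} = 4 s^{2}$ ($m{\left(s \right)} = 2 s 2 s = 4 s^{2}$)
$-7 + m{\left(3 \right)} y{\left(-10 \right)} = -7 + 4 \cdot 3^{2} \cdot 2 \left(-10\right)^{2} = -7 + 4 \cdot 9 \cdot 2 \cdot 100 = -7 + 36 \cdot 200 = -7 + 7200 = 7193$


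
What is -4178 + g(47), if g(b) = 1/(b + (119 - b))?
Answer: -497181/119 ≈ -4178.0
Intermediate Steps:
g(b) = 1/119
-4178 + g(47) = -4178 + 1/119 = -497181/119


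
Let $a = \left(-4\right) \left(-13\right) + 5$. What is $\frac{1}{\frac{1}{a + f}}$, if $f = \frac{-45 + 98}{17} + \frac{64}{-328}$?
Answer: $\frac{41766}{697} \approx 59.923$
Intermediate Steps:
$a = 57$ ($a = 52 + 5 = 57$)
$f = \frac{2037}{697}$ ($f = 53 \cdot \frac{1}{17} + 64 \left(- \frac{1}{328}\right) = \frac{53}{17} - \frac{8}{41} = \frac{2037}{697} \approx 2.9225$)
$\frac{1}{\frac{1}{a + f}} = \frac{1}{\frac{1}{57 + \frac{2037}{697}}} = \frac{1}{\frac{1}{\frac{41766}{697}}} = \frac{1}{\frac{697}{41766}} = \frac{41766}{697}$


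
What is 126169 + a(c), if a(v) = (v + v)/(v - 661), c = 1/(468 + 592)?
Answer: 88401445369/700659 ≈ 1.2617e+5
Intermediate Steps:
c = 1/1060 ≈ 0.00094340
a(v) = 2*v/(-661 + v) (a(v) = (2*v)/(-661 + v) = 2*v/(-661 + v))
126169 + a(c) = 126169 + 2*(1/1060)/(-661 + 1/1060) = 126169 + 2*(1/1060)/(-700659/1060) = 126169 + 2*(1/1060)*(-1060/700659) = 126169 - 2/700659 = 88401445369/700659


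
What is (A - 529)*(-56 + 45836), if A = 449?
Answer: -3662400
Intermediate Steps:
(A - 529)*(-56 + 45836) = (449 - 529)*(-56 + 45836) = -80*45780 = -3662400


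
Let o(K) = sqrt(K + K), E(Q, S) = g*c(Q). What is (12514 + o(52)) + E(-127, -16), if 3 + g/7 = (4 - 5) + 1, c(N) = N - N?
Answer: 12514 + 2*sqrt(26) ≈ 12524.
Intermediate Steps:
c(N) = 0
g = -21 (g = -21 + 7*((4 - 5) + 1) = -21 + 7*(-1 + 1) = -21 + 7*0 = -21 + 0 = -21)
E(Q, S) = 0 (E(Q, S) = -21*0 = 0)
o(K) = sqrt(2)*sqrt(K) (o(K) = sqrt(2*K) = sqrt(2)*sqrt(K))
(12514 + o(52)) + E(-127, -16) = (12514 + sqrt(2)*sqrt(52)) + 0 = (12514 + sqrt(2)*(2*sqrt(13))) + 0 = (12514 + 2*sqrt(26)) + 0 = 12514 + 2*sqrt(26)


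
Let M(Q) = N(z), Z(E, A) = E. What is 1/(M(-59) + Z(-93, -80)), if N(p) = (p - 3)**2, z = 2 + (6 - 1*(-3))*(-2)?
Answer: 1/268 ≈ 0.0037313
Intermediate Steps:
z = -16 (z = 2 + (6 + 3)*(-2) = 2 + 9*(-2) = 2 - 18 = -16)
N(p) = (-3 + p)**2
M(Q) = 361 (M(Q) = (-3 - 16)**2 = (-19)**2 = 361)
1/(M(-59) + Z(-93, -80)) = 1/(361 - 93) = 1/268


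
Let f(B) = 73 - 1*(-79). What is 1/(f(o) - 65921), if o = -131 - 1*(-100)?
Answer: -1/65769 ≈ -1.5205e-5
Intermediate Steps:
o = -31 (o = -131 + 100 = -31)
f(B) = 152 (f(B) = 73 + 79 = 152)
1/(f(o) - 65921) = 1/(152 - 65921) = 1/(-65769) = -1/65769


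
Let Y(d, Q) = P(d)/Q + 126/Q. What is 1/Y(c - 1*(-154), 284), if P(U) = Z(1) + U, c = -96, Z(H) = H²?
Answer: 284/185 ≈ 1.5351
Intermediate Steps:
P(U) = 1 + U (P(U) = 1² + U = 1 + U)
Y(d, Q) = 126/Q + (1 + d)/Q (Y(d, Q) = (1 + d)/Q + 126/Q = 126/Q + (1 + d)/Q)
1/Y(c - 1*(-154), 284) = 1/((127 + (-96 - 1*(-154)))/284) = 1/((127 + (-96 + 154))/284) = 1/((127 + 58)/284) = 1/((1/284)*185) = 1/(185/284) = 284/185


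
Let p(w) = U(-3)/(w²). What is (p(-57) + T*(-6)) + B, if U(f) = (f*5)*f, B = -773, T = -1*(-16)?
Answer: -313704/361 ≈ -868.99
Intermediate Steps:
T = 16
U(f) = 5*f² (U(f) = (5*f)*f = 5*f²)
p(w) = 45/w² (p(w) = (5*(-3)²)/(w²) = (5*9)/w² = 45/w²)
(p(-57) + T*(-6)) + B = (45/(-57)² + 16*(-6)) - 773 = (45*(1/3249) - 96) - 773 = (5/361 - 96) - 773 = -34651/361 - 773 = -313704/361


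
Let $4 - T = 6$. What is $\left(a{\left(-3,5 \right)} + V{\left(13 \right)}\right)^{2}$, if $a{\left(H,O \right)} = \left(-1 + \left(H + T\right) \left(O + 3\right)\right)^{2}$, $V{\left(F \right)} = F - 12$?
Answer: $2829124$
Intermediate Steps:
$T = -2$ ($T = 4 - 6 = -2$)
$V{\left(F \right)} = -12 + F$
$a{\left(H,O \right)} = \left(-1 + \left(-2 + H\right) \left(3 + O\right)\right)^{2}$ ($a{\left(H,O \right)} = \left(-1 + \left(H - 2\right) \left(O + 3\right)\right)^{2} = \left(-1 + \left(-2 + H\right) \left(3 + O\right)\right)^{2}$)
$\left(a{\left(-3,5 \right)} + V{\left(13 \right)}\right)^{2} = \left(\left(-7 - 10 + 3 \left(-3\right) - 15\right)^{2} + \left(-12 + 13\right)\right)^{2} = \left(\left(-7 - 10 - 9 - 15\right)^{2} + 1\right)^{2} = \left(\left(-41\right)^{2} + 1\right)^{2} = \left(1681 + 1\right)^{2} = 1682^{2} = 2829124$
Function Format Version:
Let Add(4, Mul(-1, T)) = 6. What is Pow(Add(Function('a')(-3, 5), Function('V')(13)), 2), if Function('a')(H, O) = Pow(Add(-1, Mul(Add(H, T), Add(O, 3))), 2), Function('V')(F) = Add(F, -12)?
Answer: 2829124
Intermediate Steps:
T = -2 (T = Add(4, Mul(-1, 6)) = Add(4, -6) = -2)
Function('V')(F) = Add(-12, F)
Function('a')(H, O) = Pow(Add(-1, Mul(Add(-2, H), Add(3, O))), 2) (Function('a')(H, O) = Pow(Add(-1, Mul(Add(H, -2), Add(O, 3))), 2) = Pow(Add(-1, Mul(Add(-2, H), Add(3, O))), 2))
Pow(Add(Function('a')(-3, 5), Function('V')(13)), 2) = Pow(Add(Pow(Add(-7, Mul(-2, 5), Mul(3, -3), Mul(-3, 5)), 2), Add(-12, 13)), 2) = Pow(Add(Pow(Add(-7, -10, -9, -15), 2), 1), 2) = Pow(Add(Pow(-41, 2), 1), 2) = Pow(Add(1681, 1), 2) = Pow(1682, 2) = 2829124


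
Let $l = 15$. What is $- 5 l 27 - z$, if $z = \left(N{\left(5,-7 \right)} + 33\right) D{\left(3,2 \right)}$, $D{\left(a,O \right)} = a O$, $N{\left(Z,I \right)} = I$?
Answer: $-2181$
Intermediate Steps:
$D{\left(a,O \right)} = O a$
$z = 156$ ($z = \left(-7 + 33\right) 2 \cdot 3 = 26 \cdot 6 = 156$)
$- 5 l 27 - z = \left(-5\right) 15 \cdot 27 - 156 = \left(-75\right) 27 - 156 = -2025 - 156 = -2181$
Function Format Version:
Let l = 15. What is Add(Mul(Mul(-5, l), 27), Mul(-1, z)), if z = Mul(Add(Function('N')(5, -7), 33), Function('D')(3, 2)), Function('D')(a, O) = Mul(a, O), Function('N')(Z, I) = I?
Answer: -2181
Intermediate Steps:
Function('D')(a, O) = Mul(O, a)
z = 156 (z = Mul(Add(-7, 33), Mul(2, 3)) = Mul(26, 6) = 156)
Add(Mul(Mul(-5, l), 27), Mul(-1, z)) = Add(Mul(Mul(-5, 15), 27), Mul(-1, 156)) = Add(Mul(-75, 27), -156) = Add(-2025, -156) = -2181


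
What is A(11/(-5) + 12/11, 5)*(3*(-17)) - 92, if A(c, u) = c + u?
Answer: -15974/55 ≈ -290.44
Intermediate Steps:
A(11/(-5) + 12/11, 5)*(3*(-17)) - 92 = ((11/(-5) + 12/11) + 5)*(3*(-17)) - 92 = ((11*(-⅕) + 12*(1/11)) + 5)*(-51) - 92 = ((-11/5 + 12/11) + 5)*(-51) - 92 = (-61/55 + 5)*(-51) - 92 = (214/55)*(-51) - 92 = -10914/55 - 92 = -15974/55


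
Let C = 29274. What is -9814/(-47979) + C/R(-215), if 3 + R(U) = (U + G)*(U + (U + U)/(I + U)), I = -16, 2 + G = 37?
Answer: 2688992908/2778895701 ≈ 0.96765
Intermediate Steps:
G = 35 (G = -2 + 37 = 35)
R(U) = -3 + (35 + U)*(U + 2*U/(-16 + U)) (R(U) = -3 + (U + 35)*(U + (U + U)/(-16 + U)) = -3 + (35 + U)*(U + (2*U)/(-16 + U)) = -3 + (35 + U)*(U + 2*U/(-16 + U)))
-9814/(-47979) + C/R(-215) = -9814/(-47979) + 29274/(((48 + (-215)³ - 493*(-215) + 21*(-215)²)/(-16 - 215))) = -9814*(-1/47979) + 29274/(((48 - 9938375 + 105995 + 21*46225)/(-231))) = 9814/47979 + 29274/((-(48 - 9938375 + 105995 + 970725)/231)) = 9814/47979 + 29274/((-1/231*(-8861607))) = 9814/47979 + 29274/(2953869/77) = 9814/47979 + 29274*(77/2953869) = 9814/47979 + 44198/57919 = 2688992908/2778895701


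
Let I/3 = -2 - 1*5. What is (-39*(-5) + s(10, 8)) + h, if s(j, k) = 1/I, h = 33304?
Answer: 703478/21 ≈ 33499.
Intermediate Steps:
I = -21 (I = 3*(-2 - 1*5) = 3*(-2 - 5) = 3*(-7) = -21)
s(j, k) = -1/21 (s(j, k) = 1/(-21) = 1*(-1/21) = -1/21)
(-39*(-5) + s(10, 8)) + h = (-39*(-5) - 1/21) + 33304 = (195 - 1/21) + 33304 = 4094/21 + 33304 = 703478/21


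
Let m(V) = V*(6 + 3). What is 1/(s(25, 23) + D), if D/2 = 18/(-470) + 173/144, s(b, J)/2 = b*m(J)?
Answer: 16920/175161359 ≈ 9.6597e-5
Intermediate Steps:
m(V) = 9*V (m(V) = V*9 = 9*V)
s(b, J) = 18*J*b (s(b, J) = 2*(b*(9*J)) = 2*(9*J*b) = 18*J*b)
D = 39359/16920 (D = 2*(18/(-470) + 173/144) = 2*(18*(-1/470) + 173*(1/144)) = 2*(-9/235 + 173/144) = 2*(39359/33840) = 39359/16920 ≈ 2.3262)
1/(s(25, 23) + D) = 1/(18*23*25 + 39359/16920) = 1/(10350 + 39359/16920) = 1/(175161359/16920) = 16920/175161359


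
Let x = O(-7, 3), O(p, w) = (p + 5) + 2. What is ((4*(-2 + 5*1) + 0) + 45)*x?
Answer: 0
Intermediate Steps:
O(p, w) = 7 + p (O(p, w) = (5 + p) + 2 = 7 + p)
x = 0 (x = 7 - 7 = 0)
((4*(-2 + 5*1) + 0) + 45)*x = ((4*(-2 + 5*1) + 0) + 45)*0 = ((4*(-2 + 5) + 0) + 45)*0 = ((4*3 + 0) + 45)*0 = ((12 + 0) + 45)*0 = (12 + 45)*0 = 57*0 = 0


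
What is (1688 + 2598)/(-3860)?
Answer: -2143/1930 ≈ -1.1104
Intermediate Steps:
(1688 + 2598)/(-3860) = 4286*(-1/3860) = -2143/1930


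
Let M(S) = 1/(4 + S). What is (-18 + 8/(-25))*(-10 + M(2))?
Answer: 13511/75 ≈ 180.15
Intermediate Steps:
(-18 + 8/(-25))*(-10 + M(2)) = (-18 + 8/(-25))*(-10 + 1/(4 + 2)) = (-18 + 8*(-1/25))*(-10 + 1/6) = (-18 - 8/25)*(-10 + ⅙) = -458/25*(-59/6) = 13511/75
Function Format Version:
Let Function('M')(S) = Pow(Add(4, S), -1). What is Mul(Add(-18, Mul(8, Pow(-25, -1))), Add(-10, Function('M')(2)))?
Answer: Rational(13511, 75) ≈ 180.15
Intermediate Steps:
Mul(Add(-18, Mul(8, Pow(-25, -1))), Add(-10, Function('M')(2))) = Mul(Add(-18, Mul(8, Pow(-25, -1))), Add(-10, Pow(Add(4, 2), -1))) = Mul(Add(-18, Mul(8, Rational(-1, 25))), Add(-10, Pow(6, -1))) = Mul(Add(-18, Rational(-8, 25)), Add(-10, Rational(1, 6))) = Mul(Rational(-458, 25), Rational(-59, 6)) = Rational(13511, 75)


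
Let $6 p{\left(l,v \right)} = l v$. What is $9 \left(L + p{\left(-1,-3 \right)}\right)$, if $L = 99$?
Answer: $\frac{1791}{2} \approx 895.5$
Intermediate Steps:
$p{\left(l,v \right)} = \frac{l v}{6}$
$9 \left(L + p{\left(-1,-3 \right)}\right) = 9 \left(99 + \frac{1}{6} \left(-1\right) \left(-3\right)\right) = 9 \left(99 + \frac{1}{2}\right) = 9 \cdot \frac{199}{2} = \frac{1791}{2}$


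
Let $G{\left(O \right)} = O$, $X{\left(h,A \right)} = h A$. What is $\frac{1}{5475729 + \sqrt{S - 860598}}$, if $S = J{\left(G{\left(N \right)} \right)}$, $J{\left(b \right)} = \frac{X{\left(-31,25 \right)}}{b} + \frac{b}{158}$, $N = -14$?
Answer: $\frac{6056156274}{33161871489834007} - \frac{i \sqrt{1052646848666}}{33161871489834007} \approx 1.8262 \cdot 10^{-7} - 3.0939 \cdot 10^{-11} i$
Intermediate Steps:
$X{\left(h,A \right)} = A h$
$J{\left(b \right)} = - \frac{775}{b} + \frac{b}{158}$ ($J{\left(b \right)} = \frac{25 \left(-31\right)}{b} + \frac{b}{158} = - \frac{775}{b} + b \frac{1}{158} = - \frac{775}{b} + \frac{b}{158}$)
$S = \frac{61127}{1106}$ ($S = - \frac{775}{-14} + \frac{1}{158} \left(-14\right) = \left(-775\right) \left(- \frac{1}{14}\right) - \frac{7}{79} = \frac{775}{14} - \frac{7}{79} = \frac{61127}{1106} \approx 55.269$)
$\frac{1}{5475729 + \sqrt{S - 860598}} = \frac{1}{5475729 + \sqrt{\frac{61127}{1106} - 860598}} = \frac{1}{5475729 + \sqrt{- \frac{951760261}{1106}}} = \frac{1}{5475729 + \frac{i \sqrt{1052646848666}}{1106}}$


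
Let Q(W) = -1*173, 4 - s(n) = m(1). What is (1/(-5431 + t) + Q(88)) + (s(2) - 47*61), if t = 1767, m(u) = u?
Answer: -11127569/3664 ≈ -3037.0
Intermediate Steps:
s(n) = 3 (s(n) = 4 - 1*1 = 4 - 1 = 3)
Q(W) = -173
(1/(-5431 + t) + Q(88)) + (s(2) - 47*61) = (1/(-5431 + 1767) - 173) + (3 - 47*61) = (1/(-3664) - 173) + (3 - 2867) = (-1/3664 - 173) - 2864 = -633873/3664 - 2864 = -11127569/3664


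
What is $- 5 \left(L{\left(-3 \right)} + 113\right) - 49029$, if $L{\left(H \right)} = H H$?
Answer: $-49639$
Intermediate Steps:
$L{\left(H \right)} = H^{2}$
$- 5 \left(L{\left(-3 \right)} + 113\right) - 49029 = - 5 \left(\left(-3\right)^{2} + 113\right) - 49029 = - 5 \left(9 + 113\right) - 49029 = \left(-5\right) 122 - 49029 = -610 - 49029 = -49639$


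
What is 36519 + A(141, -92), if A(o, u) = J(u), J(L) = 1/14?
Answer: 511267/14 ≈ 36519.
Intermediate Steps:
J(L) = 1/14
A(o, u) = 1/14
36519 + A(141, -92) = 36519 + 1/14 = 511267/14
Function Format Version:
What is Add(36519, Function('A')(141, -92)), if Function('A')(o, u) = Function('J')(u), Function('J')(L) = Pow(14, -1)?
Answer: Rational(511267, 14) ≈ 36519.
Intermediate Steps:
Function('J')(L) = Rational(1, 14)
Function('A')(o, u) = Rational(1, 14)
Add(36519, Function('A')(141, -92)) = Add(36519, Rational(1, 14)) = Rational(511267, 14)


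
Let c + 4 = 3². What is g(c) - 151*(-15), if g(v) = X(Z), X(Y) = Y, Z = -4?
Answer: 2261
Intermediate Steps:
c = 5 (c = -4 + 3² = -4 + 9 = 5)
g(v) = -4
g(c) - 151*(-15) = -4 - 151*(-15) = -4 + 2265 = 2261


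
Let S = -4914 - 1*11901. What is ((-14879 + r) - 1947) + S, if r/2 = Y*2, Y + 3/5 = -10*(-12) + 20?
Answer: -165417/5 ≈ -33083.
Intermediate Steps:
Y = 697/5 (Y = -⅗ + (-10*(-12) + 20) = -⅗ + (120 + 20) = -⅗ + 140 = 697/5 ≈ 139.40)
S = -16815 (S = -4914 - 11901 = -16815)
r = 2788/5 (r = 2*((697/5)*2) = 2*(1394/5) = 2788/5 ≈ 557.60)
((-14879 + r) - 1947) + S = ((-14879 + 2788/5) - 1947) - 16815 = (-71607/5 - 1947) - 16815 = -81342/5 - 16815 = -165417/5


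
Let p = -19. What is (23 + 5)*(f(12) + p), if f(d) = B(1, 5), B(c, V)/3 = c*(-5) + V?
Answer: -532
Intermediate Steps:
B(c, V) = -15*c + 3*V (B(c, V) = 3*(c*(-5) + V) = 3*(-5*c + V) = 3*(V - 5*c) = -15*c + 3*V)
f(d) = 0 (f(d) = -15*1 + 3*5 = -15 + 15 = 0)
(23 + 5)*(f(12) + p) = (23 + 5)*(0 - 19) = 28*(-19) = -532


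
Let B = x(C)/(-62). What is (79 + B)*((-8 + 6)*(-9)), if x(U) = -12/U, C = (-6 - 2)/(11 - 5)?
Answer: 44001/31 ≈ 1419.4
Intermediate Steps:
C = -4/3 (C = -8/6 = -8*⅙ = -4/3 ≈ -1.3333)
B = -9/62 (B = -12/(-4/3)/(-62) = -12*(-¾)*(-1/62) = 9*(-1/62) = -9/62 ≈ -0.14516)
(79 + B)*((-8 + 6)*(-9)) = (79 - 9/62)*((-8 + 6)*(-9)) = 4889*(-2*(-9))/62 = (4889/62)*18 = 44001/31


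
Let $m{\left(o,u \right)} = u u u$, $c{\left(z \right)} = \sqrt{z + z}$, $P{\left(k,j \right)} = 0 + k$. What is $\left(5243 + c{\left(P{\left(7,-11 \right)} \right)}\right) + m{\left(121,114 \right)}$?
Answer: $1486787 + \sqrt{14} \approx 1.4868 \cdot 10^{6}$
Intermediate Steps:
$P{\left(k,j \right)} = k$
$c{\left(z \right)} = \sqrt{2} \sqrt{z}$ ($c{\left(z \right)} = \sqrt{2 z} = \sqrt{2} \sqrt{z}$)
$m{\left(o,u \right)} = u^{3}$ ($m{\left(o,u \right)} = u^{2} u = u^{3}$)
$\left(5243 + c{\left(P{\left(7,-11 \right)} \right)}\right) + m{\left(121,114 \right)} = \left(5243 + \sqrt{2} \sqrt{7}\right) + 114^{3} = \left(5243 + \sqrt{14}\right) + 1481544 = 1486787 + \sqrt{14}$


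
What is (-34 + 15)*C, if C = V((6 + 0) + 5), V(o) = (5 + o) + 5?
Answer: -399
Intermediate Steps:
V(o) = 10 + o
C = 21 (C = 10 + ((6 + 0) + 5) = 10 + (6 + 5) = 10 + 11 = 21)
(-34 + 15)*C = (-34 + 15)*21 = -19*21 = -399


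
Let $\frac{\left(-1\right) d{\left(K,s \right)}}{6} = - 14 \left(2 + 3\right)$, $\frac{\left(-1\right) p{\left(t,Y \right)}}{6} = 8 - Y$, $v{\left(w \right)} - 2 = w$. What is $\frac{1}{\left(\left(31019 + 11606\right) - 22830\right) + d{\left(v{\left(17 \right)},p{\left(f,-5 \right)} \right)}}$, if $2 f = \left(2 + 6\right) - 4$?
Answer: $\frac{1}{20215} \approx 4.9468 \cdot 10^{-5}$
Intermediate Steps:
$v{\left(w \right)} = 2 + w$
$f = 2$ ($f = \frac{\left(2 + 6\right) - 4}{2} = \frac{8 - 4}{2} = \frac{1}{2} \cdot 4 = 2$)
$p{\left(t,Y \right)} = -48 + 6 Y$ ($p{\left(t,Y \right)} = - 6 \left(8 - Y\right) = -48 + 6 Y$)
$d{\left(K,s \right)} = 420$ ($d{\left(K,s \right)} = - 6 \left(- 14 \left(2 + 3\right)\right) = - 6 \left(\left(-14\right) 5\right) = \left(-6\right) \left(-70\right) = 420$)
$\frac{1}{\left(\left(31019 + 11606\right) - 22830\right) + d{\left(v{\left(17 \right)},p{\left(f,-5 \right)} \right)}} = \frac{1}{\left(\left(31019 + 11606\right) - 22830\right) + 420} = \frac{1}{\left(42625 - 22830\right) + 420} = \frac{1}{19795 + 420} = \frac{1}{20215}$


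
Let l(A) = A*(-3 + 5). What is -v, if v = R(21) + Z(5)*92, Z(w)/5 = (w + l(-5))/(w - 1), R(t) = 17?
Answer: 558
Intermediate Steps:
l(A) = 2*A (l(A) = A*2 = 2*A)
Z(w) = 5*(-10 + w)/(-1 + w) (Z(w) = 5*((w + 2*(-5))/(w - 1)) = 5*((w - 10)/(-1 + w)) = 5*((-10 + w)/(-1 + w)) = 5*(-10 + w)/(-1 + w))
v = -558 (v = 17 + (5*(-10 + 5)/(-1 + 5))*92 = 17 + (5*(-5)/4)*92 = 17 + (5*(1/4)*(-5))*92 = 17 - 25/4*92 = 17 - 575 = -558)
-v = -1*(-558) = 558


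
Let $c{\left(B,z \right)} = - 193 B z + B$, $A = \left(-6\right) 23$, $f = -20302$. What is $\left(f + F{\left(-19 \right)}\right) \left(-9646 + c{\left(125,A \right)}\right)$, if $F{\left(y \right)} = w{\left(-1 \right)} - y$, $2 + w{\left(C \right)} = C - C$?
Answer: $-67340702765$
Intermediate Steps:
$w{\left(C \right)} = -2$ ($w{\left(C \right)} = -2 + \left(C - C\right) = -2 + 0 = -2$)
$A = -138$
$c{\left(B,z \right)} = B - 193 B z$ ($c{\left(B,z \right)} = - 193 B z + B = B - 193 B z$)
$F{\left(y \right)} = -2 - y$
$\left(f + F{\left(-19 \right)}\right) \left(-9646 + c{\left(125,A \right)}\right) = \left(-20302 - -17\right) \left(-9646 + 125 \left(1 - -26634\right)\right) = \left(-20302 + \left(-2 + 19\right)\right) \left(-9646 + 125 \left(1 + 26634\right)\right) = \left(-20302 + 17\right) \left(-9646 + 125 \cdot 26635\right) = - 20285 \left(-9646 + 3329375\right) = \left(-20285\right) 3319729 = -67340702765$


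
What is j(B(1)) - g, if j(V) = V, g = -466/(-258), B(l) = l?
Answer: -104/129 ≈ -0.80620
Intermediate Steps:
g = 233/129 (g = -466*(-1/258) = 233/129 ≈ 1.8062)
j(B(1)) - g = 1 - 1*233/129 = 1 - 233/129 = -104/129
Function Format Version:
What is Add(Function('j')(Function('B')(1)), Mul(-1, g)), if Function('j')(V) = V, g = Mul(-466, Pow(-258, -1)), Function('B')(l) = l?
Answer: Rational(-104, 129) ≈ -0.80620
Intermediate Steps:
g = Rational(233, 129) (g = Mul(-466, Rational(-1, 258)) = Rational(233, 129) ≈ 1.8062)
Add(Function('j')(Function('B')(1)), Mul(-1, g)) = Add(1, Mul(-1, Rational(233, 129))) = Add(1, Rational(-233, 129)) = Rational(-104, 129)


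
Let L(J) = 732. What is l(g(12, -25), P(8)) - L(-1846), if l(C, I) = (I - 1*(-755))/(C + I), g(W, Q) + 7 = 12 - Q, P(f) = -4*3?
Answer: -12433/18 ≈ -690.72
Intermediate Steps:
P(f) = -12
g(W, Q) = 5 - Q (g(W, Q) = -7 + (12 - Q) = 5 - Q)
l(C, I) = (755 + I)/(C + I) (l(C, I) = (I + 755)/(C + I) = (755 + I)/(C + I))
l(g(12, -25), P(8)) - L(-1846) = (755 - 12)/((5 - 1*(-25)) - 12) - 1*732 = 743/((5 + 25) - 12) - 732 = 743/(30 - 12) - 732 = 743/18 - 732 = -12433/18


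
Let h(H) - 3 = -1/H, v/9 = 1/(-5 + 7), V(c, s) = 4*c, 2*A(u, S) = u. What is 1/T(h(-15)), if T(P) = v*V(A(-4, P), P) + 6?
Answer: -1/30 ≈ -0.033333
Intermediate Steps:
A(u, S) = u/2
v = 9/2 (v = 9/(-5 + 7) = 9/2 ≈ 4.5000)
h(H) = 3 - 1/H
T(P) = -30 (T(P) = 9*(4*((½)*(-4)))/2 + 6 = 9*(4*(-2))/2 + 6 = (9/2)*(-8) + 6 = -36 + 6 = -30)
1/T(h(-15)) = 1/(-30) = -1/30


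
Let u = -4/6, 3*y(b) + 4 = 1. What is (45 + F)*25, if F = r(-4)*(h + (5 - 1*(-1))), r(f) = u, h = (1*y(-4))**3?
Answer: 3125/3 ≈ 1041.7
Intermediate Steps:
y(b) = -1 (y(b) = -4/3 + (1/3)*1 = -4/3 + 1/3 = -1)
h = -1 (h = (1*(-1))**3 = (-1)**3 = -1)
u = -2/3 (u = -4*1/6 = -2/3 ≈ -0.66667)
r(f) = -2/3
F = -10/3 (F = -2*(-1 + (5 - 1*(-1)))/3 = -2*(-1 + (5 + 1))/3 = -2*(-1 + 6)/3 = -2/3*5 = -10/3 ≈ -3.3333)
(45 + F)*25 = (45 - 10/3)*25 = (125/3)*25 = 3125/3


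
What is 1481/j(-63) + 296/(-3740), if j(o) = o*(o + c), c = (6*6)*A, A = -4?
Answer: 419701/12193335 ≈ 0.034421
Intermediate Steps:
c = -144 (c = (6*6)*(-4) = 36*(-4) = -144)
j(o) = o*(-144 + o) (j(o) = o*(o - 144) = o*(-144 + o))
1481/j(-63) + 296/(-3740) = 1481/((-63*(-144 - 63))) + 296/(-3740) = 1481/((-63*(-207))) + 296*(-1/3740) = 1481/13041 - 74/935 = 419701/12193335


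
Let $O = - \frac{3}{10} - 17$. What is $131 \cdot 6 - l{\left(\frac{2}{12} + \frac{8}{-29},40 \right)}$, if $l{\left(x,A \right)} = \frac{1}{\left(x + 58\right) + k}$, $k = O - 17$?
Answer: $\frac{8065497}{10262} \approx 785.96$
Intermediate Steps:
$O = - \frac{173}{10}$ ($O = \left(-3\right) \frac{1}{10} - 17 = - \frac{3}{10} - 17 = - \frac{173}{10} \approx -17.3$)
$k = - \frac{343}{10}$ ($k = - \frac{173}{10} - 17 = - \frac{343}{10} \approx -34.3$)
$l{\left(x,A \right)} = \frac{1}{\frac{237}{10} + x}$ ($l{\left(x,A \right)} = \frac{1}{\left(x + 58\right) - \frac{343}{10}} = \frac{1}{\left(58 + x\right) - \frac{343}{10}} = \frac{1}{\frac{237}{10} + x}$)
$131 \cdot 6 - l{\left(\frac{2}{12} + \frac{8}{-29},40 \right)} = 131 \cdot 6 - \frac{10}{237 + 10 \left(\frac{2}{12} + \frac{8}{-29}\right)} = 786 - \frac{10}{237 + 10 \left(2 \cdot \frac{1}{12} + 8 \left(- \frac{1}{29}\right)\right)} = 786 - \frac{10}{237 + 10 \left(\frac{1}{6} - \frac{8}{29}\right)} = 786 - \frac{10}{237 + 10 \left(- \frac{19}{174}\right)} = 786 - \frac{10}{237 - \frac{95}{87}} = 786 - \frac{10}{\frac{20524}{87}} = 786 - 10 \cdot \frac{87}{20524} = 786 - \frac{435}{10262} = \frac{8065497}{10262}$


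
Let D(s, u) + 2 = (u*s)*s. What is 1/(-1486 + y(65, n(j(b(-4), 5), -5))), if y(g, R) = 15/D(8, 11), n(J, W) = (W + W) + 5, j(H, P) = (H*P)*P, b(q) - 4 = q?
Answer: -234/347719 ≈ -0.00067296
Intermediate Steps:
b(q) = 4 + q
j(H, P) = H*P**2
D(s, u) = -2 + u*s**2 (D(s, u) = -2 + (u*s)*s = -2 + (s*u)*s = -2 + u*s**2)
n(J, W) = 5 + 2*W (n(J, W) = 2*W + 5 = 5 + 2*W)
y(g, R) = 5/234 (y(g, R) = 15/(-2 + 11*8**2) = 15/(-2 + 11*64) = 15/(-2 + 704) = 15/702 = 15*(1/702) = 5/234)
1/(-1486 + y(65, n(j(b(-4), 5), -5))) = 1/(-1486 + 5/234) = 1/(-347719/234) = -234/347719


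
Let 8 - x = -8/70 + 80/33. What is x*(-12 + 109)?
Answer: 637484/1155 ≈ 551.93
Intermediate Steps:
x = 6572/1155 (x = 8 - (-8/70 + 80/33) = 8 - (-8*1/70 + 80*(1/33)) = 8 - (-4/35 + 80/33) = 8 - 1*2668/1155 = 8 - 2668/1155 = 6572/1155 ≈ 5.6900)
x*(-12 + 109) = 6572*(-12 + 109)/1155 = (6572/1155)*97 = 637484/1155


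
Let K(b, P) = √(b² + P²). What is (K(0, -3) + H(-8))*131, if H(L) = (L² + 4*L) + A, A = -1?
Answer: 4454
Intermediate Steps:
K(b, P) = √(P² + b²)
H(L) = -1 + L² + 4*L (H(L) = (L² + 4*L) - 1 = -1 + L² + 4*L)
(K(0, -3) + H(-8))*131 = (√((-3)² + 0²) + (-1 + (-8)² + 4*(-8)))*131 = (√(9 + 0) + (-1 + 64 - 32))*131 = (√9 + 31)*131 = (3 + 31)*131 = 34*131 = 4454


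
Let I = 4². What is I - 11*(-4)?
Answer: 60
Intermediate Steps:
I = 16
I - 11*(-4) = 16 - 11*(-4) = 16 + 44 = 60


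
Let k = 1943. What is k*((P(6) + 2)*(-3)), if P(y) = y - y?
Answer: -11658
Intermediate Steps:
P(y) = 0
k*((P(6) + 2)*(-3)) = 1943*((0 + 2)*(-3)) = 1943*(2*(-3)) = 1943*(-6) = -11658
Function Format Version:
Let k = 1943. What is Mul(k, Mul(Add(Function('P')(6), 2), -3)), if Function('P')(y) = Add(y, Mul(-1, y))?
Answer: -11658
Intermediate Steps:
Function('P')(y) = 0
Mul(k, Mul(Add(Function('P')(6), 2), -3)) = Mul(1943, Mul(Add(0, 2), -3)) = Mul(1943, Mul(2, -3)) = Mul(1943, -6) = -11658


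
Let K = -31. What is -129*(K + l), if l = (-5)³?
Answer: 20124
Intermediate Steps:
l = -125
-129*(K + l) = -129*(-31 - 125) = -129*(-156) = 20124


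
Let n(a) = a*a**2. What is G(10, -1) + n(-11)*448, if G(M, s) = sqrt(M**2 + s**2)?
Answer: -596288 + sqrt(101) ≈ -5.9628e+5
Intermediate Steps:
n(a) = a**3
G(10, -1) + n(-11)*448 = sqrt(10**2 + (-1)**2) + (-11)**3*448 = sqrt(100 + 1) - 1331*448 = sqrt(101) - 596288 = -596288 + sqrt(101)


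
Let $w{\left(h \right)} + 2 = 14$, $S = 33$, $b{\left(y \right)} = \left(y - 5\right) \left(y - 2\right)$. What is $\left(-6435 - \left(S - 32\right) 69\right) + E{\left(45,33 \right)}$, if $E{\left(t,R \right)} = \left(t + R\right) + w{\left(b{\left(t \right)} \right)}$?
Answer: $-6414$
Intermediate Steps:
$b{\left(y \right)} = \left(-5 + y\right) \left(-2 + y\right)$
$w{\left(h \right)} = 12$ ($w{\left(h \right)} = -2 + 14 = 12$)
$E{\left(t,R \right)} = 12 + R + t$ ($E{\left(t,R \right)} = \left(t + R\right) + 12 = \left(R + t\right) + 12 = 12 + R + t$)
$\left(-6435 - \left(S - 32\right) 69\right) + E{\left(45,33 \right)} = \left(-6435 - \left(33 - 32\right) 69\right) + \left(12 + 33 + 45\right) = \left(-6435 - 1 \cdot 69\right) + 90 = \left(-6435 - 69\right) + 90 = -6504 + 90 = -6414$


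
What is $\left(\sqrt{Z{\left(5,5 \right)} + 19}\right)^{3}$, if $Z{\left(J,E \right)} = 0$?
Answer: $19 \sqrt{19} \approx 82.819$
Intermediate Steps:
$\left(\sqrt{Z{\left(5,5 \right)} + 19}\right)^{3} = \left(\sqrt{0 + 19}\right)^{3} = \left(\sqrt{19}\right)^{3} = 19 \sqrt{19}$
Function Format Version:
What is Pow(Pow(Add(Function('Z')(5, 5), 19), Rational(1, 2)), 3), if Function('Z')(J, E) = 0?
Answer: Mul(19, Pow(19, Rational(1, 2))) ≈ 82.819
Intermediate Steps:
Pow(Pow(Add(Function('Z')(5, 5), 19), Rational(1, 2)), 3) = Pow(Pow(Add(0, 19), Rational(1, 2)), 3) = Pow(Pow(19, Rational(1, 2)), 3) = Mul(19, Pow(19, Rational(1, 2)))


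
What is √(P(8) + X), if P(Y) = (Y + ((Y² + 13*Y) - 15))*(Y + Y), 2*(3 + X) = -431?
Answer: √9430/2 ≈ 48.554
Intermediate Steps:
X = -437/2 (X = -3 + (½)*(-431) = -3 - 431/2 = -437/2 ≈ -218.50)
P(Y) = 2*Y*(-15 + Y² + 14*Y) (P(Y) = (Y + (-15 + Y² + 13*Y))*(2*Y) = (-15 + Y² + 14*Y)*(2*Y) = 2*Y*(-15 + Y² + 14*Y))
√(P(8) + X) = √(2*8*(-15 + 8² + 14*8) - 437/2) = √(2*8*(-15 + 64 + 112) - 437/2) = √(2*8*161 - 437/2) = √(2576 - 437/2) = √(4715/2) = √9430/2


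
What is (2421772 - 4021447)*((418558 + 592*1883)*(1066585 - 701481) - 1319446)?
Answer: -895514786610732750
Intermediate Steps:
(2421772 - 4021447)*((418558 + 592*1883)*(1066585 - 701481) - 1319446) = -1599675*((418558 + 1114736)*365104 - 1319446) = -1599675*(1533294*365104 - 1319446) = -1599675*(559811772576 - 1319446) = -1599675*559810453130 = -895514786610732750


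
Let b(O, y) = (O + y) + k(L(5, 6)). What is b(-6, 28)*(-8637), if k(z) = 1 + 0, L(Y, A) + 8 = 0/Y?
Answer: -198651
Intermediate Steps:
L(Y, A) = -8 (L(Y, A) = -8 + 0/Y = -8 + 0 = -8)
k(z) = 1
b(O, y) = 1 + O + y (b(O, y) = (O + y) + 1 = 1 + O + y)
b(-6, 28)*(-8637) = (1 - 6 + 28)*(-8637) = 23*(-8637) = -198651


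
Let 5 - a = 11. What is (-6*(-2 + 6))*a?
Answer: 144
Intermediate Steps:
a = -6 (a = 5 - 1*11 = 5 - 11 = -6)
(-6*(-2 + 6))*a = -6*(-2 + 6)*(-6) = -6*4*(-6) = -24*(-6) = 144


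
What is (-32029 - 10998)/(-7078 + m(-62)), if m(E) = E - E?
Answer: 43027/7078 ≈ 6.0790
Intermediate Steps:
m(E) = 0
(-32029 - 10998)/(-7078 + m(-62)) = (-32029 - 10998)/(-7078 + 0) = -43027/(-7078) = -43027*(-1/7078) = 43027/7078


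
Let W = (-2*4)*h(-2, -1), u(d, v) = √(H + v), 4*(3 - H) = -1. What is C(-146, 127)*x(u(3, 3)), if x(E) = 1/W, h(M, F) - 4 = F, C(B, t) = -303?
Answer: 101/8 ≈ 12.625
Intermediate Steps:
H = 13/4 (H = 3 - ¼*(-1) = 3 + ¼ = 13/4 ≈ 3.2500)
u(d, v) = √(13/4 + v)
h(M, F) = 4 + F
W = -24 (W = (-2*4)*(4 - 1) = -8*3 = -24)
x(E) = -1/24 (x(E) = 1/(-24) = -1/24)
C(-146, 127)*x(u(3, 3)) = -303*(-1/24) = 101/8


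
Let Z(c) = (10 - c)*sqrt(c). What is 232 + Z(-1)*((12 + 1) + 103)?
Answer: 232 + 1276*I ≈ 232.0 + 1276.0*I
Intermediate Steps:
Z(c) = sqrt(c)*(10 - c)
232 + Z(-1)*((12 + 1) + 103) = 232 + (sqrt(-1)*(10 - 1*(-1)))*((12 + 1) + 103) = 232 + (I*(10 + 1))*(13 + 103) = 232 + (I*11)*116 = 232 + (11*I)*116 = 232 + 1276*I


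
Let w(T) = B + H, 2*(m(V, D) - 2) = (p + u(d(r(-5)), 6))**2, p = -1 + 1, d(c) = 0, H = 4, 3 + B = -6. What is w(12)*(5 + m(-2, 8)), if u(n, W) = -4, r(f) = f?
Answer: -75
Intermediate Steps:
B = -9 (B = -3 - 6 = -9)
p = 0
m(V, D) = 10 (m(V, D) = 2 + (0 - 4)**2/2 = 2 + (1/2)*(-4)**2 = 2 + (1/2)*16 = 2 + 8 = 10)
w(T) = -5 (w(T) = -9 + 4 = -5)
w(12)*(5 + m(-2, 8)) = -5*(5 + 10) = -5*15 = -75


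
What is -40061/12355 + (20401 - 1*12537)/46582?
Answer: -126354413/41108615 ≈ -3.0737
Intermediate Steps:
-40061/12355 + (20401 - 1*12537)/46582 = -40061*1/12355 + (20401 - 12537)*(1/46582) = -5723/1765 + 7864*(1/46582) = -5723/1765 + 3932/23291 = -126354413/41108615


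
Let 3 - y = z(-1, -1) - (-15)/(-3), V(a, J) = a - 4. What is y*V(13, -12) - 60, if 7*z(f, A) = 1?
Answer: 75/7 ≈ 10.714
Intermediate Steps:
z(f, A) = ⅐ (z(f, A) = (⅐)*1 = ⅐)
V(a, J) = -4 + a
y = 55/7 (y = 3 - (⅐ - (-15)/(-3)) = 3 - (⅐ - (-15)*(-1)/3) = 3 - (⅐ - 3*5/3) = 3 - (⅐ - 5) = 3 - 1*(-34/7) = 3 + 34/7 = 55/7 ≈ 7.8571)
y*V(13, -12) - 60 = 55*(-4 + 13)/7 - 60 = (55/7)*9 - 60 = 495/7 - 60 = 75/7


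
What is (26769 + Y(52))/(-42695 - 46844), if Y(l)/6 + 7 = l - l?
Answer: -26727/89539 ≈ -0.29850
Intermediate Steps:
Y(l) = -42 (Y(l) = -42 + 6*(l - l) = -42 + 6*0 = -42 + 0 = -42)
(26769 + Y(52))/(-42695 - 46844) = (26769 - 42)/(-42695 - 46844) = 26727/(-89539) = 26727*(-1/89539) = -26727/89539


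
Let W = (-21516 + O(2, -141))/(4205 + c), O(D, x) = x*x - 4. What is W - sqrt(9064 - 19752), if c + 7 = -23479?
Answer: 1639/19281 - 8*I*sqrt(167) ≈ 0.085006 - 103.38*I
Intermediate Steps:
O(D, x) = -4 + x**2 (O(D, x) = x**2 - 4 = -4 + x**2)
c = -23486 (c = -7 - 23479 = -23486)
W = 1639/19281 (W = (-21516 + (-4 + (-141)**2))/(4205 - 23486) = (-21516 + (-4 + 19881))/(-19281) = (-21516 + 19877)*(-1/19281) = -1639*(-1/19281) = 1639/19281 ≈ 0.085006)
W - sqrt(9064 - 19752) = 1639/19281 - sqrt(9064 - 19752) = 1639/19281 - sqrt(-10688) = 1639/19281 - 8*I*sqrt(167)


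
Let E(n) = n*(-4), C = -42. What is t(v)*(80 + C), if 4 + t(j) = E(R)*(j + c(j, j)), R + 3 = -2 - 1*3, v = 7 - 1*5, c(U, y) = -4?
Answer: -2584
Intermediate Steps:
v = 2 (v = 7 - 5 = 2)
R = -8 (R = -3 + (-2 - 1*3) = -3 + (-2 - 3) = -3 - 5 = -8)
E(n) = -4*n
t(j) = -132 + 32*j (t(j) = -4 + (-4*(-8))*(j - 4) = -4 + 32*(-4 + j) = -4 + (-128 + 32*j) = -132 + 32*j)
t(v)*(80 + C) = (-132 + 32*2)*(80 - 42) = (-132 + 64)*38 = -68*38 = -2584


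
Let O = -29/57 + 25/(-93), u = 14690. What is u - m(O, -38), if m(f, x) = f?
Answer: 8652868/589 ≈ 14691.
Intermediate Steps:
O = -458/589 (O = -29*1/57 + 25*(-1/93) = -29/57 - 25/93 = -458/589 ≈ -0.77759)
u - m(O, -38) = 14690 - 1*(-458/589) = 14690 + 458/589 = 8652868/589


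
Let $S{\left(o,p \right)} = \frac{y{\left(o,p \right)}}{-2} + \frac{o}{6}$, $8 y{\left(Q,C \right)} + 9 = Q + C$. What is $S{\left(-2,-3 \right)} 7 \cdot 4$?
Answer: $\frac{91}{6} \approx 15.167$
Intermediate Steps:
$y{\left(Q,C \right)} = - \frac{9}{8} + \frac{C}{8} + \frac{Q}{8}$ ($y{\left(Q,C \right)} = - \frac{9}{8} + \frac{Q + C}{8} = - \frac{9}{8} + \frac{C + Q}{8} = - \frac{9}{8} + \left(\frac{C}{8} + \frac{Q}{8}\right) = - \frac{9}{8} + \frac{C}{8} + \frac{Q}{8}$)
$S{\left(o,p \right)} = \frac{9}{16} - \frac{p}{16} + \frac{5 o}{48}$ ($S{\left(o,p \right)} = \frac{- \frac{9}{8} + \frac{p}{8} + \frac{o}{8}}{-2} + \frac{o}{6} = \left(- \frac{9}{8} + \frac{o}{8} + \frac{p}{8}\right) \left(- \frac{1}{2}\right) + o \frac{1}{6} = \left(\frac{9}{16} - \frac{o}{16} - \frac{p}{16}\right) + \frac{o}{6} = \frac{9}{16} - \frac{p}{16} + \frac{5 o}{48}$)
$S{\left(-2,-3 \right)} 7 \cdot 4 = \left(\frac{9}{16} - - \frac{3}{16} + \frac{5}{48} \left(-2\right)\right) 7 \cdot 4 = \left(\frac{9}{16} + \frac{3}{16} - \frac{5}{24}\right) 7 \cdot 4 = \frac{13}{24} \cdot 7 \cdot 4 = \frac{91}{24} \cdot 4 = \frac{91}{6}$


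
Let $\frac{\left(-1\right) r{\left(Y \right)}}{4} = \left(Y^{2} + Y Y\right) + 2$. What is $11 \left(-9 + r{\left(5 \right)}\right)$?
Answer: $-2387$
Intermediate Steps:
$r{\left(Y \right)} = -8 - 8 Y^{2}$ ($r{\left(Y \right)} = - 4 \left(\left(Y^{2} + Y Y\right) + 2\right) = - 4 \left(\left(Y^{2} + Y^{2}\right) + 2\right) = - 4 \left(2 Y^{2} + 2\right) = - 4 \left(2 + 2 Y^{2}\right) = -8 - 8 Y^{2}$)
$11 \left(-9 + r{\left(5 \right)}\right) = 11 \left(-9 - \left(8 + 8 \cdot 5^{2}\right)\right) = 11 \left(-9 - 208\right) = 11 \left(-217\right) = -2387$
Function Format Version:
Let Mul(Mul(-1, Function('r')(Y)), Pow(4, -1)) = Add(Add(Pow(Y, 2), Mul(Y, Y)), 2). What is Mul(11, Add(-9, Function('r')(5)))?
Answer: -2387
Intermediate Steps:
Function('r')(Y) = Add(-8, Mul(-8, Pow(Y, 2))) (Function('r')(Y) = Mul(-4, Add(Add(Pow(Y, 2), Mul(Y, Y)), 2)) = Mul(-4, Add(Add(Pow(Y, 2), Pow(Y, 2)), 2)) = Mul(-4, Add(Mul(2, Pow(Y, 2)), 2)) = Mul(-4, Add(2, Mul(2, Pow(Y, 2)))) = Add(-8, Mul(-8, Pow(Y, 2))))
Mul(11, Add(-9, Function('r')(5))) = Mul(11, Add(-9, Add(-8, Mul(-8, Pow(5, 2))))) = Mul(11, Add(-9, Add(-8, Mul(-8, 25)))) = Mul(11, Add(-9, Add(-8, -200))) = Mul(11, Add(-9, -208)) = Mul(11, -217) = -2387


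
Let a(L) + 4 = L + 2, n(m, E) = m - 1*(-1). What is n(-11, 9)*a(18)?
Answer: -160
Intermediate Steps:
n(m, E) = 1 + m (n(m, E) = m + 1 = 1 + m)
a(L) = -2 + L (a(L) = -4 + (L + 2) = -4 + (2 + L) = -2 + L)
n(-11, 9)*a(18) = (1 - 11)*(-2 + 18) = -10*16 = -160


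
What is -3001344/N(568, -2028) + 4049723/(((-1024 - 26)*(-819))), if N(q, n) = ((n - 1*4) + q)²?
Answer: 10588106483/3199873950 ≈ 3.3089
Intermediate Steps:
N(q, n) = (-4 + n + q)² (N(q, n) = ((n - 4) + q)² = ((-4 + n) + q)² = (-4 + n + q)²)
-3001344/N(568, -2028) + 4049723/(((-1024 - 26)*(-819))) = -3001344/(-4 - 2028 + 568)² + 4049723/(((-1024 - 26)*(-819))) = -3001344/((-1464)²) + 4049723/((-1050*(-819))) = -3001344/2143296 + 4049723/859950 = -3001344*1/2143296 + 4049723*(1/859950) = -15632/11163 + 4049723/859950 = 10588106483/3199873950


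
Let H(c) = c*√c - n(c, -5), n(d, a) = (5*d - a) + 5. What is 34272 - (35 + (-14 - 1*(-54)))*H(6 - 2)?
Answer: 35922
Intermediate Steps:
n(d, a) = 5 - a + 5*d (n(d, a) = (-a + 5*d) + 5 = 5 - a + 5*d)
H(c) = -10 + c^(3/2) - 5*c (H(c) = c*√c - (5 - 1*(-5) + 5*c) = c^(3/2) - (5 + 5 + 5*c) = c^(3/2) - (10 + 5*c) = c^(3/2) + (-10 - 5*c) = -10 + c^(3/2) - 5*c)
34272 - (35 + (-14 - 1*(-54)))*H(6 - 2) = 34272 - (35 + (-14 - 1*(-54)))*(-10 + (6 - 2)^(3/2) - 5*(6 - 2)) = 34272 - (35 + (-14 + 54))*(-10 + 4^(3/2) - 5*4) = 34272 - (35 + 40)*(-10 + 8 - 20) = 34272 - 75*(-22) = 34272 - 1*(-1650) = 34272 + 1650 = 35922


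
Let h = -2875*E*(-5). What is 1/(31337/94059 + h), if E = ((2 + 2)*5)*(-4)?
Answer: -94059/108167818663 ≈ -8.6957e-7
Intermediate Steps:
E = -80 (E = (4*5)*(-4) = 20*(-4) = -80)
h = -1150000 (h = -(-230000)*(-5) = -2875*400 = -1150000)
1/(31337/94059 + h) = 1/(31337/94059 - 1150000) = 1/(-108167818663/94059) = -94059/108167818663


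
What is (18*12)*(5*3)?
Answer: 3240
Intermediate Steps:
(18*12)*(5*3) = 216*15 = 3240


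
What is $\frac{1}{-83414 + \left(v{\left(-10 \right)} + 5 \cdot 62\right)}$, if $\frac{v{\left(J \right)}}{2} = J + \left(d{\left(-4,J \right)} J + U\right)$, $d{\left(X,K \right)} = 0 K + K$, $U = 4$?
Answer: $- \frac{1}{82916} \approx -1.206 \cdot 10^{-5}$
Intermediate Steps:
$d{\left(X,K \right)} = K$ ($d{\left(X,K \right)} = 0 + K = K$)
$v{\left(J \right)} = 8 + 2 J + 2 J^{2}$ ($v{\left(J \right)} = 2 \left(J + \left(J J + 4\right)\right) = 2 \left(J + \left(J^{2} + 4\right)\right) = 2 \left(J + \left(4 + J^{2}\right)\right) = 2 \left(4 + J + J^{2}\right) = 8 + 2 J + 2 J^{2}$)
$\frac{1}{-83414 + \left(v{\left(-10 \right)} + 5 \cdot 62\right)} = \frac{1}{-83414 + \left(\left(8 + 2 \left(-10\right) + 2 \left(-10\right)^{2}\right) + 5 \cdot 62\right)} = \frac{1}{-83414 + \left(\left(8 - 20 + 2 \cdot 100\right) + 310\right)} = \frac{1}{-83414 + \left(\left(8 - 20 + 200\right) + 310\right)} = \frac{1}{-83414 + \left(188 + 310\right)} = \frac{1}{-83414 + 498} = \frac{1}{-82916} = - \frac{1}{82916}$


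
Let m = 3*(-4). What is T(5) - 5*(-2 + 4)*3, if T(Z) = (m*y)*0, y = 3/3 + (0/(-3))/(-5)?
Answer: -30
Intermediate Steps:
m = -12
y = 1 (y = 3*(1/3) + (0*(-1/3))*(-1/5) = 1 + 0*(-1/5) = 1 + 0 = 1)
T(Z) = 0 (T(Z) = -12*1*0 = -12*0 = 0)
T(5) - 5*(-2 + 4)*3 = 0 - 5*(-2 + 4)*3 = 0 - 10*3 = 0 - 5*6 = 0 - 30 = -30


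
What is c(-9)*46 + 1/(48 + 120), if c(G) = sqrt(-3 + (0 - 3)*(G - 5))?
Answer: 1/168 + 46*sqrt(39) ≈ 287.28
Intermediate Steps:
c(G) = sqrt(12 - 3*G) (c(G) = sqrt(-3 - 3*(-5 + G)) = sqrt(-3 + (15 - 3*G)) = sqrt(12 - 3*G))
c(-9)*46 + 1/(48 + 120) = sqrt(12 - 3*(-9))*46 + 1/(48 + 120) = sqrt(12 + 27)*46 + 1/168 = sqrt(39)*46 + 1/168 = 46*sqrt(39) + 1/168 = 1/168 + 46*sqrt(39)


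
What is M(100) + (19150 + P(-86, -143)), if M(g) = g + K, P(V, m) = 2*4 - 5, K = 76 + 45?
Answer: 19374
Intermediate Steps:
K = 121
P(V, m) = 3 (P(V, m) = 8 - 5 = 3)
M(g) = 121 + g (M(g) = g + 121 = 121 + g)
M(100) + (19150 + P(-86, -143)) = (121 + 100) + (19150 + 3) = 221 + 19153 = 19374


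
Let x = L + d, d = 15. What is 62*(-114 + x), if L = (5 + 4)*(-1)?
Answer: -6696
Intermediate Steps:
L = -9 (L = 9*(-1) = -9)
x = 6 (x = -9 + 15 = 6)
62*(-114 + x) = 62*(-114 + 6) = 62*(-108) = -6696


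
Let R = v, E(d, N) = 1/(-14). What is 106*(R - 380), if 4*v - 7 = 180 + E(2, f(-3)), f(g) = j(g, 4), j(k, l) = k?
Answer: -989139/28 ≈ -35326.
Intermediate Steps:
f(g) = g
E(d, N) = -1/14
v = 2617/56 (v = 7/4 + (180 - 1/14)/4 = 7/4 + (¼)*(2519/14) = 7/4 + 2519/56 = 2617/56 ≈ 46.732)
R = 2617/56 ≈ 46.732
106*(R - 380) = 106*(2617/56 - 380) = 106*(-18663/56) = -989139/28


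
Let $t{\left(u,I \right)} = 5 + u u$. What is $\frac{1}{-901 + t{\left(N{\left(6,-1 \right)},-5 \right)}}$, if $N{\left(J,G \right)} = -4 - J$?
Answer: $- \frac{1}{796} \approx -0.0012563$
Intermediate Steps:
$t{\left(u,I \right)} = 5 + u^{2}$
$\frac{1}{-901 + t{\left(N{\left(6,-1 \right)},-5 \right)}} = \frac{1}{-901 + \left(5 + \left(-4 - 6\right)^{2}\right)} = \frac{1}{-901 + \left(5 + \left(-10\right)^{2}\right)} = \frac{1}{-901 + \left(5 + 100\right)} = \frac{1}{-901 + 105} = \frac{1}{-796} = - \frac{1}{796}$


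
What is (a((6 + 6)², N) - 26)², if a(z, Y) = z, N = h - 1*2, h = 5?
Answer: 13924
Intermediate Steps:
N = 3 (N = 5 - 1*2 = 5 - 2 = 3)
(a((6 + 6)², N) - 26)² = ((6 + 6)² - 26)² = (12² - 26)² = (144 - 26)² = 118² = 13924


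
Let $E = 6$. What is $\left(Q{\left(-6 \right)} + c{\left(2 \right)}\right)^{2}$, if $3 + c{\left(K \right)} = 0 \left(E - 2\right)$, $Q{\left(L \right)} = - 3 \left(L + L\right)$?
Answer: $1089$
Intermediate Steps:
$Q{\left(L \right)} = - 6 L$ ($Q{\left(L \right)} = - 3 \cdot 2 L = - 6 L$)
$c{\left(K \right)} = -3$ ($c{\left(K \right)} = -3 + 0 \left(6 - 2\right) = -3 + 0 \cdot 4 = -3 + 0 = -3$)
$\left(Q{\left(-6 \right)} + c{\left(2 \right)}\right)^{2} = \left(\left(-6\right) \left(-6\right) - 3\right)^{2} = \left(36 - 3\right)^{2} = 33^{2} = 1089$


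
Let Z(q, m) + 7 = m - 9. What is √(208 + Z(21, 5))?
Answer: √197 ≈ 14.036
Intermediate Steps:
Z(q, m) = -16 + m (Z(q, m) = -7 + (m - 9) = -7 + (-9 + m) = -16 + m)
√(208 + Z(21, 5)) = √(208 + (-16 + 5)) = √(208 - 11) = √197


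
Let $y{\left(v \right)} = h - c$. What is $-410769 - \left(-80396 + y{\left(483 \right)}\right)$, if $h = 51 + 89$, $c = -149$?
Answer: $-330662$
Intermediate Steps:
$h = 140$
$y{\left(v \right)} = 289$ ($y{\left(v \right)} = 140 - -149 = 140 + 149 = 289$)
$-410769 - \left(-80396 + y{\left(483 \right)}\right) = -410769 + \left(80396 - 289\right) = -410769 + 80107 = -330662$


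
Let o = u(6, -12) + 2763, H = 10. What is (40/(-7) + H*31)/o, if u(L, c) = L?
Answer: 10/91 ≈ 0.10989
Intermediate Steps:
o = 2769 (o = 6 + 2763 = 2769)
(40/(-7) + H*31)/o = (40/(-7) + 10*31)/2769 = (40*(-⅐) + 310)*(1/2769) = (-40/7 + 310)*(1/2769) = (2130/7)*(1/2769) = 10/91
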